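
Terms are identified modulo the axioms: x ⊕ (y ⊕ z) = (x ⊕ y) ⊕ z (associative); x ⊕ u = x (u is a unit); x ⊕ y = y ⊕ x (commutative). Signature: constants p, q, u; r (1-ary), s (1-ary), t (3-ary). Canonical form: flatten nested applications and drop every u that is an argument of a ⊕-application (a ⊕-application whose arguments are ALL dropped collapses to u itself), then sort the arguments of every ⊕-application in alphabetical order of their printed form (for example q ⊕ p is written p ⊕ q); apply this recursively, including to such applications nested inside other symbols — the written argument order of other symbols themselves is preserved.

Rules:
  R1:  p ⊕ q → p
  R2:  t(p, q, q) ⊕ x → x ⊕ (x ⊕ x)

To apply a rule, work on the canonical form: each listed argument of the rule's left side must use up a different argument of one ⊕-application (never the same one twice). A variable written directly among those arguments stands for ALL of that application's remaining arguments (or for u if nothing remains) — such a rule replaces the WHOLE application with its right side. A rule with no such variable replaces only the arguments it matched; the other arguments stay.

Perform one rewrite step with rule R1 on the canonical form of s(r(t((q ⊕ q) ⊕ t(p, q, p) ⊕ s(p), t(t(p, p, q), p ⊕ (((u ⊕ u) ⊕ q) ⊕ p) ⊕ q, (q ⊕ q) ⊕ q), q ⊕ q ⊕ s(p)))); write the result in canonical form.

Canonical form:  s(r(t(q ⊕ q ⊕ s(p) ⊕ t(p, q, p), t(t(p, p, q), p ⊕ p ⊕ q ⊕ q, q ⊕ q ⊕ q), q ⊕ q ⊕ s(p))))
R1 matches:  uses p, q
Result:  s(r(t(q ⊕ q ⊕ s(p) ⊕ t(p, q, p), t(t(p, p, q), p ⊕ p ⊕ q, q ⊕ q ⊕ q), q ⊕ q ⊕ s(p))))

Answer: s(r(t(q ⊕ q ⊕ s(p) ⊕ t(p, q, p), t(t(p, p, q), p ⊕ p ⊕ q, q ⊕ q ⊕ q), q ⊕ q ⊕ s(p))))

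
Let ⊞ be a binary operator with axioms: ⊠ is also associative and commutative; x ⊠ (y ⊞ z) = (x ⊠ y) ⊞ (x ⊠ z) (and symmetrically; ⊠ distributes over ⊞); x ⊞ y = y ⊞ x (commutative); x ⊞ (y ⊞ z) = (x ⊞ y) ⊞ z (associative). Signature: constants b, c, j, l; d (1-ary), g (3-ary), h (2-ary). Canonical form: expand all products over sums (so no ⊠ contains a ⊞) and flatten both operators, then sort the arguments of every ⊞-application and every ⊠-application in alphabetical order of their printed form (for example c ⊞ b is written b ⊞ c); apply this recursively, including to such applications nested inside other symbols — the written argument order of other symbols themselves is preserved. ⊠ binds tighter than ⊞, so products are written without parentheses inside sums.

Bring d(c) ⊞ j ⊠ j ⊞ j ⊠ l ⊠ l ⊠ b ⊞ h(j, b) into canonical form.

Answer: b ⊠ j ⊠ l ⊠ l ⊞ d(c) ⊞ h(j, b) ⊞ j ⊠ j

Derivation:
Un-nest:  d(c) ⊞ j ⊠ j ⊞ b ⊠ j ⊠ l ⊠ l ⊞ h(j, b)
Sort arguments:  b ⊠ j ⊠ l ⊠ l ⊞ d(c) ⊞ h(j, b) ⊞ j ⊠ j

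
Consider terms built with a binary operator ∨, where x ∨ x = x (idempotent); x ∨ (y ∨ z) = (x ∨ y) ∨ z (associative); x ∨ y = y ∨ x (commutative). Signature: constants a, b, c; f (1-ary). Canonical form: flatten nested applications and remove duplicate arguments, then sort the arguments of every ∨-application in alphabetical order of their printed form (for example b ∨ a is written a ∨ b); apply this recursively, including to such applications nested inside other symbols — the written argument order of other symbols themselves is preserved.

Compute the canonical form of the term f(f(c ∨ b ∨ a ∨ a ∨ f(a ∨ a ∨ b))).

Focus inside:  c ∨ b ∨ a ∨ a ∨ f(a ∨ a ∨ b)
Simplify inside:  f(a ∨ a ∨ b)  →  f(a ∨ b)
Drop duplicates:  drop duplicate a
Sort arguments:  a ∨ b ∨ c ∨ f(a ∨ b)
Reassemble:  f(f(a ∨ b ∨ c ∨ f(a ∨ b)))

Answer: f(f(a ∨ b ∨ c ∨ f(a ∨ b)))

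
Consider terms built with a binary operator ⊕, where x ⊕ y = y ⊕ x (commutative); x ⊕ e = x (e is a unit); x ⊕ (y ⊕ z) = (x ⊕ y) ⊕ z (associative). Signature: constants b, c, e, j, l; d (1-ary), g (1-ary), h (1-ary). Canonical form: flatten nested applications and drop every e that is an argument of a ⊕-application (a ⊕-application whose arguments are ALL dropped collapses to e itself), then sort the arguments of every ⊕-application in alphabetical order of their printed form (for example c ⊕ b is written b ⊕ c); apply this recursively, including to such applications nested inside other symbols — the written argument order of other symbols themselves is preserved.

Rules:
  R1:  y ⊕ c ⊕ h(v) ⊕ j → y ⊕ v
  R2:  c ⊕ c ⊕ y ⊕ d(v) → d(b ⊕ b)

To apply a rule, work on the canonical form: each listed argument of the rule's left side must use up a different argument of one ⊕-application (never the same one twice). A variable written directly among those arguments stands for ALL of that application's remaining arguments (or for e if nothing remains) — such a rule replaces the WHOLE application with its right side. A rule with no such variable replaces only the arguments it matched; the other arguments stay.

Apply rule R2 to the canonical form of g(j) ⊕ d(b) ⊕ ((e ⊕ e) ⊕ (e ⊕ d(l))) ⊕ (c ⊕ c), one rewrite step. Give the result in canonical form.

Canonical form:  c ⊕ c ⊕ d(b) ⊕ d(l) ⊕ g(j)
Apply R2:  consuming c, c, d(b);  v := b, y := d(l) ⊕ g(j)
Every leftover argument binds to the variable; the entire application is replaced.
New term:  d(b ⊕ b)

Answer: d(b ⊕ b)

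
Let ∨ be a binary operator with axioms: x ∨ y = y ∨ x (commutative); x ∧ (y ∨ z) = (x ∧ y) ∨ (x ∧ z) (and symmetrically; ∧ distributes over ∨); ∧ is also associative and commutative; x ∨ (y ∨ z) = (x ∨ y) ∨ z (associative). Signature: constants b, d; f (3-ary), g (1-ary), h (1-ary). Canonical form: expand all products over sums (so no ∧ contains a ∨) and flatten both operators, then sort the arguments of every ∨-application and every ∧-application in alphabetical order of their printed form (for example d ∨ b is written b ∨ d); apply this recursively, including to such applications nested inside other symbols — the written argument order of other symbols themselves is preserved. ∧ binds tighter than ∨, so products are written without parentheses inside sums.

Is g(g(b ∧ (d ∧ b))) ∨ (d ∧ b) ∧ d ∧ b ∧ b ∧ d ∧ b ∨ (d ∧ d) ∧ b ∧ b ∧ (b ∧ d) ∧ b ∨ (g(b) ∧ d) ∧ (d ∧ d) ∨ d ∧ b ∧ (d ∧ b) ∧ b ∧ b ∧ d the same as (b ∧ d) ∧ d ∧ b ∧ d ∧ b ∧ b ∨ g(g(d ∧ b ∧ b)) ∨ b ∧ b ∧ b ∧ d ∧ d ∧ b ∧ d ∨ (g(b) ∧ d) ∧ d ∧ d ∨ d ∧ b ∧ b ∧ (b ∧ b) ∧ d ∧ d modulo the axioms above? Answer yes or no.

Left:  g(g(b ∧ (d ∧ b))) ∨ (d ∧ b) ∧ d ∧ b ∧ b ∧ d ∧ b ∨ (d ∧ d) ∧ b ∧ b ∧ (b ∧ d) ∧ b ∨ (g(b) ∧ d) ∧ (d ∧ d) ∨ d ∧ b ∧ (d ∧ b) ∧ b ∧ b ∧ d
  Un-nest:  g(g(b ∧ b ∧ d)) ∨ b ∧ b ∧ b ∧ b ∧ d ∧ d ∧ d ∨ b ∧ b ∧ b ∧ b ∧ d ∧ d ∧ d ∨ d ∧ d ∧ d ∧ g(b) ∨ b ∧ b ∧ b ∧ b ∧ d ∧ d ∧ d
  Order the arguments:  b ∧ b ∧ b ∧ b ∧ d ∧ d ∧ d ∨ b ∧ b ∧ b ∧ b ∧ d ∧ d ∧ d ∨ b ∧ b ∧ b ∧ b ∧ d ∧ d ∧ d ∨ d ∧ d ∧ d ∧ g(b) ∨ g(g(b ∧ b ∧ d))
Right:  (b ∧ d) ∧ d ∧ b ∧ d ∧ b ∧ b ∨ g(g(d ∧ b ∧ b)) ∨ b ∧ b ∧ b ∧ d ∧ d ∧ b ∧ d ∨ (g(b) ∧ d) ∧ d ∧ d ∨ d ∧ b ∧ b ∧ (b ∧ b) ∧ d ∧ d
  Flatten:  b ∧ b ∧ b ∧ b ∧ d ∧ d ∧ d ∨ g(g(b ∧ b ∧ d)) ∨ b ∧ b ∧ b ∧ b ∧ d ∧ d ∧ d ∨ d ∧ d ∧ d ∧ g(b) ∨ b ∧ b ∧ b ∧ b ∧ d ∧ d ∧ d
  Sort arguments:  b ∧ b ∧ b ∧ b ∧ d ∧ d ∧ d ∨ b ∧ b ∧ b ∧ b ∧ d ∧ d ∧ d ∨ b ∧ b ∧ b ∧ b ∧ d ∧ d ∧ d ∨ d ∧ d ∧ d ∧ g(b) ∨ g(g(b ∧ b ∧ d))

Answer: yes — both canonical forms are b ∧ b ∧ b ∧ b ∧ d ∧ d ∧ d ∨ b ∧ b ∧ b ∧ b ∧ d ∧ d ∧ d ∨ b ∧ b ∧ b ∧ b ∧ d ∧ d ∧ d ∨ d ∧ d ∧ d ∧ g(b) ∨ g(g(b ∧ b ∧ d))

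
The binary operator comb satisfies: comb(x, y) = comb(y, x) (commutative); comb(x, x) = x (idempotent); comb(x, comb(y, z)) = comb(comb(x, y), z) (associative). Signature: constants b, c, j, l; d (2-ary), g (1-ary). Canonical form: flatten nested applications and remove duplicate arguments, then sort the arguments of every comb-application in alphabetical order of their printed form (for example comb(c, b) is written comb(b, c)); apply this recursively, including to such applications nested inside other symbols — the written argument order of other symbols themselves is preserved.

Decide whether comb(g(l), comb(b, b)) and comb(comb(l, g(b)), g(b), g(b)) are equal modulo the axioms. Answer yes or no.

Left:  comb(g(l), comb(b, b))
  Flatten:  comb(g(l), b, b)
  Idempotence:  drop duplicate b
  Sort:  comb(b, g(l))
Right:  comb(comb(l, g(b)), g(b), g(b))
  Un-nest:  comb(l, g(b), g(b), g(b))
  Deduplicate:  drop duplicate g(b), g(b)
  Sort:  comb(g(b), l)

Answer: no — comb(b, g(l)) vs comb(g(b), l)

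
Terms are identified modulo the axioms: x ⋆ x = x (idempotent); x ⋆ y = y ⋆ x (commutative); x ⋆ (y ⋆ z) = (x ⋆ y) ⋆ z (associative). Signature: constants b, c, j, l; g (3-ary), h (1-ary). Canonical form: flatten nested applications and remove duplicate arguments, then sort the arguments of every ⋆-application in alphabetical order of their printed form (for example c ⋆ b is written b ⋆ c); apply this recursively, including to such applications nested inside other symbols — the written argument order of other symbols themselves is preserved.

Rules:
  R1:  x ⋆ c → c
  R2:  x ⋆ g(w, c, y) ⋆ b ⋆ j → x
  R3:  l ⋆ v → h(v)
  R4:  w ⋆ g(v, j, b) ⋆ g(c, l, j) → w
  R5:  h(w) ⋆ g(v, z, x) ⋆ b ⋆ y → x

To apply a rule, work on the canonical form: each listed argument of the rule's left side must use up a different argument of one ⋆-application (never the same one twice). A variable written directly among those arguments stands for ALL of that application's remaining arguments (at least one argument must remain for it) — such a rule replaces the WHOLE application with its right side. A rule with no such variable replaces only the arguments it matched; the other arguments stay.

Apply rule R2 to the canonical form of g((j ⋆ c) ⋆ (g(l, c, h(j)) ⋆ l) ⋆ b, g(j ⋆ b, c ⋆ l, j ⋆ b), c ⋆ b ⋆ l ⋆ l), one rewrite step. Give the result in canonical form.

Canonical form:  g(b ⋆ c ⋆ g(l, c, h(j)) ⋆ j ⋆ l, g(b ⋆ j, c ⋆ l, b ⋆ j), b ⋆ c ⋆ l)
R2 matches:  uses b, g(l, c, h(j)), j;  w := l, x := c ⋆ l, y := h(j)
The variable takes the whole remainder — replace the entire application.
New term:  g(c ⋆ l, g(b ⋆ j, c ⋆ l, b ⋆ j), b ⋆ c ⋆ l)

Answer: g(c ⋆ l, g(b ⋆ j, c ⋆ l, b ⋆ j), b ⋆ c ⋆ l)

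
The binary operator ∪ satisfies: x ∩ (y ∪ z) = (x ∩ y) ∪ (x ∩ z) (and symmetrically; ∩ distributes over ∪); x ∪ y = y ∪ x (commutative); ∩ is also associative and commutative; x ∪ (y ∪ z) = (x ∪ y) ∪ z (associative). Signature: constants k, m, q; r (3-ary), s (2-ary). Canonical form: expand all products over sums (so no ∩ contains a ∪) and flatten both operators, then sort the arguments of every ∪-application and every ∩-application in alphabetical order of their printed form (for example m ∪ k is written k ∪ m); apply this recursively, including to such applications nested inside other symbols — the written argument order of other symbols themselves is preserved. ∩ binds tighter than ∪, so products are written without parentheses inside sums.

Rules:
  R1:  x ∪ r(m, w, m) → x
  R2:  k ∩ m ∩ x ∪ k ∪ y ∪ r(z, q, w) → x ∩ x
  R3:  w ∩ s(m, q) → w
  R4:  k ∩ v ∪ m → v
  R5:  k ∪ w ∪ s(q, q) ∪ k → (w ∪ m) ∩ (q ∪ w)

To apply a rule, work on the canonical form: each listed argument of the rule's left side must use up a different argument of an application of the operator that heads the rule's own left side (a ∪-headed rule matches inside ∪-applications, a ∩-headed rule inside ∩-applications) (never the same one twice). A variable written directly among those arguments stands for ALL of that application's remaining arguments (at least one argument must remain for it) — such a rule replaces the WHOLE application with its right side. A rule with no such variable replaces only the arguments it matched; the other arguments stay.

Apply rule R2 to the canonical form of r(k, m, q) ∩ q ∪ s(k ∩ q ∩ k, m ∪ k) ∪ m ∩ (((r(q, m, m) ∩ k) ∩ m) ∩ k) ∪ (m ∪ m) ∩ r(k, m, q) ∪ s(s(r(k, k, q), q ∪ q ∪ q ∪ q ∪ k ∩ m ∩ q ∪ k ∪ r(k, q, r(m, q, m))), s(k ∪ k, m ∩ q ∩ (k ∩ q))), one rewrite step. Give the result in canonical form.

Canonical form:  k ∩ k ∩ m ∩ m ∩ r(q, m, m) ∪ m ∩ r(k, m, q) ∪ m ∩ r(k, m, q) ∪ q ∩ r(k, m, q) ∪ s(k ∩ k ∩ q, k ∪ m) ∪ s(s(r(k, k, q), k ∪ k ∩ m ∩ q ∪ q ∪ q ∪ q ∪ q ∪ r(k, q, r(m, q, m))), s(k ∪ k, k ∩ m ∩ q ∩ q))
Match R2:  consume k, k ∩ m ∩ q, r(k, q, r(m, q, m));  w := r(m, q, m), x := q, y := q ∪ q ∪ q ∪ q, z := k
The extension variable absorbs all remaining arguments, so the whole application is rewritten.
New term:  k ∩ k ∩ m ∩ m ∩ r(q, m, m) ∪ m ∩ r(k, m, q) ∪ m ∩ r(k, m, q) ∪ q ∩ r(k, m, q) ∪ s(k ∩ k ∩ q, k ∪ m) ∪ s(s(r(k, k, q), q ∩ q), s(k ∪ k, k ∩ m ∩ q ∩ q))

Answer: k ∩ k ∩ m ∩ m ∩ r(q, m, m) ∪ m ∩ r(k, m, q) ∪ m ∩ r(k, m, q) ∪ q ∩ r(k, m, q) ∪ s(k ∩ k ∩ q, k ∪ m) ∪ s(s(r(k, k, q), q ∩ q), s(k ∪ k, k ∩ m ∩ q ∩ q))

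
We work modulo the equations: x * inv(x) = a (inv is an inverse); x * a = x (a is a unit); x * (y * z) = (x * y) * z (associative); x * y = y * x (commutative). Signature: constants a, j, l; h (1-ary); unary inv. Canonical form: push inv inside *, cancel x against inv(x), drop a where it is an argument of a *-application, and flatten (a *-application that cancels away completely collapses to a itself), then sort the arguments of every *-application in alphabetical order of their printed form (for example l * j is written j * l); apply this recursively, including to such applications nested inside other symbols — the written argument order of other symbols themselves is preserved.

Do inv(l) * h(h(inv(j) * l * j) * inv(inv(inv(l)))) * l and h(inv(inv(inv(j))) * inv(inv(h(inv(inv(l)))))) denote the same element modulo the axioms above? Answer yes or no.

Answer: no — h(h(l) * inv(l)) vs h(h(l) * inv(j))

Derivation:
Left:  inv(l) * h(h(inv(j) * l * j) * inv(inv(inv(l)))) * l
  Push inv inside:  distribute inv over * and collapse double inv
  Cancel:  l cancels
  Collect terms:  h(h(l) * inv(l))
Right:  h(inv(inv(inv(j))) * inv(inv(h(inv(inv(l))))))
  Focus inside:  inv(inv(inv(j))) * inv(inv(h(inv(inv(l)))))
  Push inv inside:  distribute inv over * and collapse double inv
  Collect terms:  inv(j) * h(l)
  Sort arguments:  h(l) * inv(j)
  Rebuild:  h(h(l) * inv(j))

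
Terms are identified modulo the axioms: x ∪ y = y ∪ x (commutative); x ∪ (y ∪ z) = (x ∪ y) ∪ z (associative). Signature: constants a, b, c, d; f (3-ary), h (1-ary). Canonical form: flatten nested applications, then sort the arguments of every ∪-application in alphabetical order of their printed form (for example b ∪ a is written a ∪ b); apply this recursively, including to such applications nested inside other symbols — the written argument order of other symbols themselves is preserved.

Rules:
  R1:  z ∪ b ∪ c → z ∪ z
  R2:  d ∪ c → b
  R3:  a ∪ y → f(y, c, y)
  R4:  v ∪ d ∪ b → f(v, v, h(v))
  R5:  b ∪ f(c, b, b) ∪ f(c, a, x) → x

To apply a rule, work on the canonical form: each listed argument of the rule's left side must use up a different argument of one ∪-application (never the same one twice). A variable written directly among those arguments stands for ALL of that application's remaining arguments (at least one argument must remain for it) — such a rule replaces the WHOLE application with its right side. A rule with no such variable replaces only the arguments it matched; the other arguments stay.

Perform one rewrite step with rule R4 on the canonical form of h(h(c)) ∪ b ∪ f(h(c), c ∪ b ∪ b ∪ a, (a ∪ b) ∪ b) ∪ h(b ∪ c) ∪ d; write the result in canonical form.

Canonical form:  b ∪ d ∪ f(h(c), a ∪ b ∪ b ∪ c, a ∪ b ∪ b) ∪ h(b ∪ c) ∪ h(h(c))
Match R4:  consume b, d;  v := f(h(c), a ∪ b ∪ b ∪ c, a ∪ b ∪ b) ∪ h(b ∪ c) ∪ h(h(c))
Every leftover argument binds to the variable; the entire application is replaced.
Giving:  f(f(h(c), a ∪ b ∪ b ∪ c, a ∪ b ∪ b) ∪ h(b ∪ c) ∪ h(h(c)), f(h(c), a ∪ b ∪ b ∪ c, a ∪ b ∪ b) ∪ h(b ∪ c) ∪ h(h(c)), h(f(h(c), a ∪ b ∪ b ∪ c, a ∪ b ∪ b) ∪ h(b ∪ c) ∪ h(h(c))))

Answer: f(f(h(c), a ∪ b ∪ b ∪ c, a ∪ b ∪ b) ∪ h(b ∪ c) ∪ h(h(c)), f(h(c), a ∪ b ∪ b ∪ c, a ∪ b ∪ b) ∪ h(b ∪ c) ∪ h(h(c)), h(f(h(c), a ∪ b ∪ b ∪ c, a ∪ b ∪ b) ∪ h(b ∪ c) ∪ h(h(c))))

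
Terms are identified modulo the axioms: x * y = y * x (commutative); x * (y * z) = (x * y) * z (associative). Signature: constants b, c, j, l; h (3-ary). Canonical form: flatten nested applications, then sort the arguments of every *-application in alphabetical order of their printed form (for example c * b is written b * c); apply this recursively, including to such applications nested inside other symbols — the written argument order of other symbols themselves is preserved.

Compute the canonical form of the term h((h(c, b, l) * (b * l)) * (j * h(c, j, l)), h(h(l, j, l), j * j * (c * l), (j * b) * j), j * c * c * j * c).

Work inside:  (h(c, b, l) * (b * l)) * (j * h(c, j, l))
Un-nest:  h(c, b, l) * b * l * j * h(c, j, l)
Sort:  b * h(c, b, l) * h(c, j, l) * j * l
Rebuild:  h(b * h(c, b, l) * h(c, j, l) * j * l, h(h(l, j, l), c * j * j * l, b * j * j), c * c * c * j * j)

Answer: h(b * h(c, b, l) * h(c, j, l) * j * l, h(h(l, j, l), c * j * j * l, b * j * j), c * c * c * j * j)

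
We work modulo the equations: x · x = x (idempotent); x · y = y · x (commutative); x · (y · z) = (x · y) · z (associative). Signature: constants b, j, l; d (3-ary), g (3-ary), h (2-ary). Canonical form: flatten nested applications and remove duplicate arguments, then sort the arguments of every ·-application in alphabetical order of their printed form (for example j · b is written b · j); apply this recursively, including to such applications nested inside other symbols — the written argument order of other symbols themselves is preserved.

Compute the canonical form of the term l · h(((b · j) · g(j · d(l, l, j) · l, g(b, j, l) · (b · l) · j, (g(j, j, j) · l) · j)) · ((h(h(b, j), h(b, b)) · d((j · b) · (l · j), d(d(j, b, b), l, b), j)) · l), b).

Answer: h(b · d(b · j · l, d(d(j, b, b), l, b), j) · g(d(l, l, j) · j · l, b · g(b, j, l) · j · l, g(j, j, j) · j · l) · h(h(b, j), h(b, b)) · j · l, b) · l

Derivation:
Inside:  h(((b · j) · g(j · d(l, l, j) · l, g(b, j, l) · (b · l) · j, (g(j, j, j) · l) · j)) · ((h(h(b, j), h(b, b)) · d((j · b) · (l · j), d(d(j, b, b), l, b), j)) · l), b)  →  h(b · d(b · j · l, d(d(j, b, b), l, b), j) · g(d(l, l, j) · j · l, b · g(b, j, l) · j · l, g(j, j, j) · j · l) · h(h(b, j), h(b, b)) · j · l, b)
Sort:  h(b · d(b · j · l, d(d(j, b, b), l, b), j) · g(d(l, l, j) · j · l, b · g(b, j, l) · j · l, g(j, j, j) · j · l) · h(h(b, j), h(b, b)) · j · l, b) · l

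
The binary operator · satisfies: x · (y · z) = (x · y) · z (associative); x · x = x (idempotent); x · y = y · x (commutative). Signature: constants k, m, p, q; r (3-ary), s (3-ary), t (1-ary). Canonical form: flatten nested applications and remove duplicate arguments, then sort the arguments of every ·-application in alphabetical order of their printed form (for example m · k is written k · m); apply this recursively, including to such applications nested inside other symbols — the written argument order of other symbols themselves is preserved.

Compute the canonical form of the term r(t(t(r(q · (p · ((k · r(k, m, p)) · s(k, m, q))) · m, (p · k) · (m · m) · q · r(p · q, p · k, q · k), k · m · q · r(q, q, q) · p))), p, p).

Work inside:  (p · k) · (m · m) · q · r(p · q, p · k, q · k)
Flatten:  p · k · m · m · q · r(p · q, p · k, q · k)
Inside:  r(p · q, p · k, q · k)  →  r(p · q, k · p, k · q)
Idempotence:  drop duplicate m
Sort:  k · m · p · q · r(p · q, k · p, k · q)
Put back:  r(t(t(r(k · m · p · q · r(k, m, p) · s(k, m, q), k · m · p · q · r(p · q, k · p, k · q), k · m · p · q · r(q, q, q)))), p, p)

Answer: r(t(t(r(k · m · p · q · r(k, m, p) · s(k, m, q), k · m · p · q · r(p · q, k · p, k · q), k · m · p · q · r(q, q, q)))), p, p)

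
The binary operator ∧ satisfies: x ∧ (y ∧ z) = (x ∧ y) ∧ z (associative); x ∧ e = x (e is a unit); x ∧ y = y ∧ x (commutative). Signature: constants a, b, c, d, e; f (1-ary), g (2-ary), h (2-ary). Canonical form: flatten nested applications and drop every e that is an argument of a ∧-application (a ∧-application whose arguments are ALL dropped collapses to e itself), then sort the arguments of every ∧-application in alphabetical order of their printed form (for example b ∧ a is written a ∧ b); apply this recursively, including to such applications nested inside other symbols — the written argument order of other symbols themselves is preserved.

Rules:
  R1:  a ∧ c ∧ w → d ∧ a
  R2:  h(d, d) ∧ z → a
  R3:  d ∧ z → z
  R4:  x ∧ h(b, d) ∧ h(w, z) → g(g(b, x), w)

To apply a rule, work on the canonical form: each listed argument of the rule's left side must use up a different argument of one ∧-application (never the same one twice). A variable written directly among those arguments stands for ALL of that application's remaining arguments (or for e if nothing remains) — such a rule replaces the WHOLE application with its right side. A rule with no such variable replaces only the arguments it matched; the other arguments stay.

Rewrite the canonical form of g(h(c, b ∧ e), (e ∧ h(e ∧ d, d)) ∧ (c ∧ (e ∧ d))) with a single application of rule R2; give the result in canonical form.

Answer: g(h(c, b), a)

Derivation:
Canonical form:  g(h(c, b), c ∧ d ∧ h(d, d))
R2 matches:  uses h(d, d);  z := c ∧ d
The extension variable absorbs all remaining arguments, so the whole application is rewritten.
Result:  g(h(c, b), a)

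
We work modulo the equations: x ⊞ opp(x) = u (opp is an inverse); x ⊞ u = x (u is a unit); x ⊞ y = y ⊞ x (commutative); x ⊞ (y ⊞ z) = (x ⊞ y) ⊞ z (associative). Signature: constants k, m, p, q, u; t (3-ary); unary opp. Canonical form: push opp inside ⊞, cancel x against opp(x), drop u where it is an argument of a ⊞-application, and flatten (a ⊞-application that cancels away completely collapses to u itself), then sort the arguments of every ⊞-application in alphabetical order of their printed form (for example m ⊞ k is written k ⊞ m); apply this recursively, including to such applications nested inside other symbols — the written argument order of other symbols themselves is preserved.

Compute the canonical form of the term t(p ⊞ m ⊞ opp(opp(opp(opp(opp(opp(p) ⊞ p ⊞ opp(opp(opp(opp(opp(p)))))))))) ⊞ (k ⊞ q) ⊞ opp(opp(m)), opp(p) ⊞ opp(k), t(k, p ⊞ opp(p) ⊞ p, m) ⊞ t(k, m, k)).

Work inside:  p ⊞ m ⊞ opp(opp(opp(opp(opp(opp(p) ⊞ p ⊞ opp(opp(opp(opp(opp(p)))))))))) ⊞ (k ⊞ q) ⊞ opp(opp(m))
Push opp inside:  distribute opp over ⊞ and collapse double opp
Collect terms:  p ⊞ p ⊞ m ⊞ m ⊞ k ⊞ q
Sort:  k ⊞ m ⊞ m ⊞ p ⊞ p ⊞ q
Put back:  t(k ⊞ m ⊞ m ⊞ p ⊞ p ⊞ q, opp(k) ⊞ opp(p), t(k, m, k) ⊞ t(k, p, m))

Answer: t(k ⊞ m ⊞ m ⊞ p ⊞ p ⊞ q, opp(k) ⊞ opp(p), t(k, m, k) ⊞ t(k, p, m))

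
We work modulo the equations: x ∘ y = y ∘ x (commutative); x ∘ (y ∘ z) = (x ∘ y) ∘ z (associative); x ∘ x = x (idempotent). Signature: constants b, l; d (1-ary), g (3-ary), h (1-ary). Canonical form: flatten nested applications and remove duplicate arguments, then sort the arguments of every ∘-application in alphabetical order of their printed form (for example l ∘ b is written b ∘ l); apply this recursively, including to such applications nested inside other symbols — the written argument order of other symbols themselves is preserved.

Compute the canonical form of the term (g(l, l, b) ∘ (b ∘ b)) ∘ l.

Answer: b ∘ g(l, l, b) ∘ l

Derivation:
Flatten:  g(l, l, b) ∘ b ∘ b ∘ l
Idempotence:  drop duplicate b
Sort arguments:  b ∘ g(l, l, b) ∘ l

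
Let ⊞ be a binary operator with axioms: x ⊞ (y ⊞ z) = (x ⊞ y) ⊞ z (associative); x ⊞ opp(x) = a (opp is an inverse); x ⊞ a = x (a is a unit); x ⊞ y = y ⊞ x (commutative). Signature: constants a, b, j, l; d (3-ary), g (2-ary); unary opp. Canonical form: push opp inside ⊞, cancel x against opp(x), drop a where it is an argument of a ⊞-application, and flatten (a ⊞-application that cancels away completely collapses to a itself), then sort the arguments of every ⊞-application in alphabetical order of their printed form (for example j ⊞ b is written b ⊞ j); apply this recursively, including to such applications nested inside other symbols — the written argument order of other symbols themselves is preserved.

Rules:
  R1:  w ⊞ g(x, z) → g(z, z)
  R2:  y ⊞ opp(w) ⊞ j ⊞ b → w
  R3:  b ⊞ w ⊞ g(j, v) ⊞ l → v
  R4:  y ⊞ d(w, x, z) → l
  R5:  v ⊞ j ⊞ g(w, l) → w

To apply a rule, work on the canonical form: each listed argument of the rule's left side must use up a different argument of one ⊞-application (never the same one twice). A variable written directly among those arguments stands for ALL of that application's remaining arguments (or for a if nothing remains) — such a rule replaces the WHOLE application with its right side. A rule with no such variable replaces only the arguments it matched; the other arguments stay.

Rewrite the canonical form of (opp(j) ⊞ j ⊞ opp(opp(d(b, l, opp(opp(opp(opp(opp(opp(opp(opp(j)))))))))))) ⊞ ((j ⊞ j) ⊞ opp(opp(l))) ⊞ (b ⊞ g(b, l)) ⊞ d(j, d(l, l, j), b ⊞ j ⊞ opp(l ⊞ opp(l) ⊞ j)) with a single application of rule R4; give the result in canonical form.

Canonical form:  b ⊞ d(b, l, j) ⊞ d(j, d(l, l, j), b) ⊞ g(b, l) ⊞ j ⊞ j ⊞ l
R4 matches:  uses d(b, l, j);  w := b, x := l, y := b ⊞ d(j, d(l, l, j), b) ⊞ g(b, l) ⊞ j ⊞ j ⊞ l, z := j
The extension variable absorbs all remaining arguments, so the whole application is rewritten.
Result:  l

Answer: l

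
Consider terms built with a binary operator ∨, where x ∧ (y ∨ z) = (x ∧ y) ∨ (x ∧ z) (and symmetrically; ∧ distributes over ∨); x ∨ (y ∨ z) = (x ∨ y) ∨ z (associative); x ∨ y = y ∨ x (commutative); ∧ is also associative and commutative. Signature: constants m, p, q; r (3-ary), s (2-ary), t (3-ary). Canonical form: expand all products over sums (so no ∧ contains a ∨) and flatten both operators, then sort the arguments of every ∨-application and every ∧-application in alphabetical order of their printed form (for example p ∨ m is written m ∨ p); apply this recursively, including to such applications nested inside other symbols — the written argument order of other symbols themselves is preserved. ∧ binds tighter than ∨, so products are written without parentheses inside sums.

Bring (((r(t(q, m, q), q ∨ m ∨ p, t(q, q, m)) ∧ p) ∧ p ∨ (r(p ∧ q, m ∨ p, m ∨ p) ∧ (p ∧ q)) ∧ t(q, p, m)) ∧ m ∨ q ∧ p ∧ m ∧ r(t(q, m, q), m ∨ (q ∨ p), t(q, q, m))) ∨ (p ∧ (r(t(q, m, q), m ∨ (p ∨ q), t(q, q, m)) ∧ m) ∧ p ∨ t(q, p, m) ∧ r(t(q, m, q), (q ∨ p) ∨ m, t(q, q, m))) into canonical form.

Answer: m ∧ p ∧ p ∧ r(t(q, m, q), m ∨ p ∨ q, t(q, q, m)) ∨ m ∧ p ∧ p ∧ r(t(q, m, q), m ∨ p ∨ q, t(q, q, m)) ∨ m ∧ p ∧ q ∧ r(p ∧ q, m ∨ p, m ∨ p) ∧ t(q, p, m) ∨ m ∧ p ∧ q ∧ r(t(q, m, q), m ∨ p ∨ q, t(q, q, m)) ∨ r(t(q, m, q), m ∨ p ∨ q, t(q, q, m)) ∧ t(q, p, m)

Derivation:
Expand products over sums:  m ∧ p ∧ p ∧ r(t(q, m, q), m ∨ p ∨ q, t(q, q, m)) ∨ m ∧ p ∧ q ∧ r(p ∧ q, m ∨ p, m ∨ p) ∧ t(q, p, m) ∨ m ∧ p ∧ q ∧ r(t(q, m, q), m ∨ p ∨ q, t(q, q, m)) ∨ m ∧ p ∧ p ∧ r(t(q, m, q), m ∨ p ∨ q, t(q, q, m)) ∨ r(t(q, m, q), m ∨ p ∨ q, t(q, q, m)) ∧ t(q, p, m)
Order the arguments:  m ∧ p ∧ p ∧ r(t(q, m, q), m ∨ p ∨ q, t(q, q, m)) ∨ m ∧ p ∧ p ∧ r(t(q, m, q), m ∨ p ∨ q, t(q, q, m)) ∨ m ∧ p ∧ q ∧ r(p ∧ q, m ∨ p, m ∨ p) ∧ t(q, p, m) ∨ m ∧ p ∧ q ∧ r(t(q, m, q), m ∨ p ∨ q, t(q, q, m)) ∨ r(t(q, m, q), m ∨ p ∨ q, t(q, q, m)) ∧ t(q, p, m)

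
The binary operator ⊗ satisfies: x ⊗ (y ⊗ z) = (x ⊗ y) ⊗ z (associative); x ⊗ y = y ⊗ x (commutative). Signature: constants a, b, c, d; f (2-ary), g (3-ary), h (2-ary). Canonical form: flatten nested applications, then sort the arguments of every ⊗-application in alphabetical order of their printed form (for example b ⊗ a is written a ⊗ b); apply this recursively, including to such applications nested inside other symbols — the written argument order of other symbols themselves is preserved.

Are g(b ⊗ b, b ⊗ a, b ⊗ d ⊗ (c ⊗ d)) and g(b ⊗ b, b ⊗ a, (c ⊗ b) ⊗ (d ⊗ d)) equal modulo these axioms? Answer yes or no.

Answer: yes — both canonical forms are g(b ⊗ b, a ⊗ b, b ⊗ c ⊗ d ⊗ d)

Derivation:
Left:  g(b ⊗ b, b ⊗ a, b ⊗ d ⊗ (c ⊗ d))
  Focus inside:  b ⊗ d ⊗ (c ⊗ d)
  Un-nest:  b ⊗ d ⊗ c ⊗ d
  Sort:  b ⊗ c ⊗ d ⊗ d
  Reassemble:  g(b ⊗ b, a ⊗ b, b ⊗ c ⊗ d ⊗ d)
Right:  g(b ⊗ b, b ⊗ a, (c ⊗ b) ⊗ (d ⊗ d))
  Descend into:  (c ⊗ b) ⊗ (d ⊗ d)
  Flatten:  c ⊗ b ⊗ d ⊗ d
  Sort arguments:  b ⊗ c ⊗ d ⊗ d
  Reassemble:  g(b ⊗ b, a ⊗ b, b ⊗ c ⊗ d ⊗ d)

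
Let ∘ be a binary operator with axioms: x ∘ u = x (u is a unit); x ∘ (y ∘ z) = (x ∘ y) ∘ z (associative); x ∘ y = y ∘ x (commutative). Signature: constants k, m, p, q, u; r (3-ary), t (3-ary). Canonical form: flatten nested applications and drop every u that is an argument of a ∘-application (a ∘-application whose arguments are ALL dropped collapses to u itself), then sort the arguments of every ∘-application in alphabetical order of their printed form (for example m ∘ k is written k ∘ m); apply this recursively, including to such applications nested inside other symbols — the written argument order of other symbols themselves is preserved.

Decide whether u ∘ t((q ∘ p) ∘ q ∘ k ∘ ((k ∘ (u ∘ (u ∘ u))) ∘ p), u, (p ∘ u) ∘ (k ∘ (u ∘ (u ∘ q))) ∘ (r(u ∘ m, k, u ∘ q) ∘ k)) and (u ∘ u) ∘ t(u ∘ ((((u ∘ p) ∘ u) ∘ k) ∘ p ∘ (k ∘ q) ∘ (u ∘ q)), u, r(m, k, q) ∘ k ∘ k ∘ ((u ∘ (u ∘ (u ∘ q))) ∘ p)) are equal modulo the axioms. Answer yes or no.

Left:  u ∘ t((q ∘ p) ∘ q ∘ k ∘ ((k ∘ (u ∘ (u ∘ u))) ∘ p), u, (p ∘ u) ∘ (k ∘ (u ∘ (u ∘ q))) ∘ (r(u ∘ m, k, u ∘ q) ∘ k))
  Inside:  t((q ∘ p) ∘ q ∘ k ∘ ((k ∘ (u ∘ (u ∘ u))) ∘ p), u, (p ∘ u) ∘ (k ∘ (u ∘ (u ∘ q))) ∘ (r(u ∘ m, k, u ∘ q) ∘ k))  →  t(k ∘ k ∘ p ∘ p ∘ q ∘ q, u, k ∘ k ∘ p ∘ q ∘ r(m, k, q))
  Drop the unit:  drop u
  Sort arguments:  t(k ∘ k ∘ p ∘ p ∘ q ∘ q, u, k ∘ k ∘ p ∘ q ∘ r(m, k, q))
Right:  (u ∘ u) ∘ t(u ∘ ((((u ∘ p) ∘ u) ∘ k) ∘ p ∘ (k ∘ q) ∘ (u ∘ q)), u, r(m, k, q) ∘ k ∘ k ∘ ((u ∘ (u ∘ (u ∘ q))) ∘ p))
  Flatten:  u ∘ u ∘ t(u ∘ ((((u ∘ p) ∘ u) ∘ k) ∘ p ∘ (k ∘ q) ∘ (u ∘ q)), u, r(m, k, q) ∘ k ∘ k ∘ ((u ∘ (u ∘ (u ∘ q))) ∘ p))
  Canonicalize subterm:  t(u ∘ ((((u ∘ p) ∘ u) ∘ k) ∘ p ∘ (k ∘ q) ∘ (u ∘ q)), u, r(m, k, q) ∘ k ∘ k ∘ ((u ∘ (u ∘ (u ∘ q))) ∘ p))  →  t(k ∘ k ∘ p ∘ p ∘ q ∘ q, u, k ∘ k ∘ p ∘ q ∘ r(m, k, q))
  Units out:  drop u (×2)
  Sort arguments:  t(k ∘ k ∘ p ∘ p ∘ q ∘ q, u, k ∘ k ∘ p ∘ q ∘ r(m, k, q))

Answer: yes — both canonical forms are t(k ∘ k ∘ p ∘ p ∘ q ∘ q, u, k ∘ k ∘ p ∘ q ∘ r(m, k, q))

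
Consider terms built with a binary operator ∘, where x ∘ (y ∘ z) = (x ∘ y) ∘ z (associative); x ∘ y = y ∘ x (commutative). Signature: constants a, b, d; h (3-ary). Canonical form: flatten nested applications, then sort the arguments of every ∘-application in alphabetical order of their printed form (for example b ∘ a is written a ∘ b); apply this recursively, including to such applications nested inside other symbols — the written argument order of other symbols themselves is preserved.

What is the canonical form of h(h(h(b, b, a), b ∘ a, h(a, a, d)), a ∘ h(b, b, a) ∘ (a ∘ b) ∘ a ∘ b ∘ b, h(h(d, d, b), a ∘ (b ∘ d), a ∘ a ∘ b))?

Answer: h(h(h(b, b, a), a ∘ b, h(a, a, d)), a ∘ a ∘ a ∘ b ∘ b ∘ b ∘ h(b, b, a), h(h(d, d, b), a ∘ b ∘ d, a ∘ a ∘ b))

Derivation:
Focus inside:  a ∘ h(b, b, a) ∘ (a ∘ b) ∘ a ∘ b ∘ b
Un-nest:  a ∘ h(b, b, a) ∘ a ∘ b ∘ a ∘ b ∘ b
Sort arguments:  a ∘ a ∘ a ∘ b ∘ b ∘ b ∘ h(b, b, a)
Put back:  h(h(h(b, b, a), a ∘ b, h(a, a, d)), a ∘ a ∘ a ∘ b ∘ b ∘ b ∘ h(b, b, a), h(h(d, d, b), a ∘ b ∘ d, a ∘ a ∘ b))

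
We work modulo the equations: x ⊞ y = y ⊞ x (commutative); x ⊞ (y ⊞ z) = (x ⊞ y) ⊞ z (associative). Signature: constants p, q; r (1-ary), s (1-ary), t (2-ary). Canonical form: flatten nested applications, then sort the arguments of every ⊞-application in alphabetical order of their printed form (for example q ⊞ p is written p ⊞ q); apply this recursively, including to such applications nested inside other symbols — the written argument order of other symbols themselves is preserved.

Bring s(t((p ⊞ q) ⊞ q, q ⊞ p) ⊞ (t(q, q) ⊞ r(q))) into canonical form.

Answer: s(r(q) ⊞ t(p ⊞ q ⊞ q, p ⊞ q) ⊞ t(q, q))

Derivation:
Descend into:  t((p ⊞ q) ⊞ q, q ⊞ p) ⊞ (t(q, q) ⊞ r(q))
Flatten:  t((p ⊞ q) ⊞ q, q ⊞ p) ⊞ t(q, q) ⊞ r(q)
Canonicalize subterm:  t((p ⊞ q) ⊞ q, q ⊞ p)  →  t(p ⊞ q ⊞ q, p ⊞ q)
Sort:  r(q) ⊞ t(p ⊞ q ⊞ q, p ⊞ q) ⊞ t(q, q)
Put back:  s(r(q) ⊞ t(p ⊞ q ⊞ q, p ⊞ q) ⊞ t(q, q))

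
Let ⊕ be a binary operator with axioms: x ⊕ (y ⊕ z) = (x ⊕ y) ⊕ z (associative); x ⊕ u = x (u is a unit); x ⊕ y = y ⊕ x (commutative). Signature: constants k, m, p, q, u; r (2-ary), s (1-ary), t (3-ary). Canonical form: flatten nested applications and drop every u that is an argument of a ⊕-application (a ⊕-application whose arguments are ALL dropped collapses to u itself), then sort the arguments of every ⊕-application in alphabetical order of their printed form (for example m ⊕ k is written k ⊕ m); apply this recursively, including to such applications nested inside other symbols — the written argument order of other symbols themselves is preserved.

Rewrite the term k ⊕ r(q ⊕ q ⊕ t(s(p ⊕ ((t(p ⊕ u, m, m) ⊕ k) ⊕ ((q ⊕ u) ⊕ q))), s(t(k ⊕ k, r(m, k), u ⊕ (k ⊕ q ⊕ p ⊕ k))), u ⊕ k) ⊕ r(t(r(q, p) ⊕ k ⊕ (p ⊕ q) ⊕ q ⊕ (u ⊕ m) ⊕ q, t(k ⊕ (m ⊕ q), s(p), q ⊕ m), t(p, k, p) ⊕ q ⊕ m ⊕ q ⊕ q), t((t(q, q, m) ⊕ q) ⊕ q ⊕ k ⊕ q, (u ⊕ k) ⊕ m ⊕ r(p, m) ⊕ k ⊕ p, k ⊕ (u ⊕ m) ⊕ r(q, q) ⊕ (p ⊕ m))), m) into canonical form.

Answer: k ⊕ r(q ⊕ q ⊕ r(t(k ⊕ m ⊕ p ⊕ q ⊕ q ⊕ q ⊕ r(q, p), t(k ⊕ m ⊕ q, s(p), m ⊕ q), m ⊕ q ⊕ q ⊕ q ⊕ t(p, k, p)), t(k ⊕ q ⊕ q ⊕ q ⊕ t(q, q, m), k ⊕ k ⊕ m ⊕ p ⊕ r(p, m), k ⊕ m ⊕ m ⊕ p ⊕ r(q, q))) ⊕ t(s(k ⊕ p ⊕ q ⊕ q ⊕ t(p, m, m)), s(t(k ⊕ k, r(m, k), k ⊕ k ⊕ p ⊕ q)), k), m)

Derivation:
Inside:  r(q ⊕ q ⊕ t(s(p ⊕ ((t(p ⊕ u, m, m) ⊕ k) ⊕ ((q ⊕ u) ⊕ q))), s(t(k ⊕ k, r(m, k), u ⊕ (k ⊕ q ⊕ p ⊕ k))), u ⊕ k) ⊕ r(t(r(q, p) ⊕ k ⊕ (p ⊕ q) ⊕ q ⊕ (u ⊕ m) ⊕ q, t(k ⊕ (m ⊕ q), s(p), q ⊕ m), t(p, k, p) ⊕ q ⊕ m ⊕ q ⊕ q), t((t(q, q, m) ⊕ q) ⊕ q ⊕ k ⊕ q, (u ⊕ k) ⊕ m ⊕ r(p, m) ⊕ k ⊕ p, k ⊕ (u ⊕ m) ⊕ r(q, q) ⊕ (p ⊕ m))), m)  →  r(q ⊕ q ⊕ r(t(k ⊕ m ⊕ p ⊕ q ⊕ q ⊕ q ⊕ r(q, p), t(k ⊕ m ⊕ q, s(p), m ⊕ q), m ⊕ q ⊕ q ⊕ q ⊕ t(p, k, p)), t(k ⊕ q ⊕ q ⊕ q ⊕ t(q, q, m), k ⊕ k ⊕ m ⊕ p ⊕ r(p, m), k ⊕ m ⊕ m ⊕ p ⊕ r(q, q))) ⊕ t(s(k ⊕ p ⊕ q ⊕ q ⊕ t(p, m, m)), s(t(k ⊕ k, r(m, k), k ⊕ k ⊕ p ⊕ q)), k), m)
Sort:  k ⊕ r(q ⊕ q ⊕ r(t(k ⊕ m ⊕ p ⊕ q ⊕ q ⊕ q ⊕ r(q, p), t(k ⊕ m ⊕ q, s(p), m ⊕ q), m ⊕ q ⊕ q ⊕ q ⊕ t(p, k, p)), t(k ⊕ q ⊕ q ⊕ q ⊕ t(q, q, m), k ⊕ k ⊕ m ⊕ p ⊕ r(p, m), k ⊕ m ⊕ m ⊕ p ⊕ r(q, q))) ⊕ t(s(k ⊕ p ⊕ q ⊕ q ⊕ t(p, m, m)), s(t(k ⊕ k, r(m, k), k ⊕ k ⊕ p ⊕ q)), k), m)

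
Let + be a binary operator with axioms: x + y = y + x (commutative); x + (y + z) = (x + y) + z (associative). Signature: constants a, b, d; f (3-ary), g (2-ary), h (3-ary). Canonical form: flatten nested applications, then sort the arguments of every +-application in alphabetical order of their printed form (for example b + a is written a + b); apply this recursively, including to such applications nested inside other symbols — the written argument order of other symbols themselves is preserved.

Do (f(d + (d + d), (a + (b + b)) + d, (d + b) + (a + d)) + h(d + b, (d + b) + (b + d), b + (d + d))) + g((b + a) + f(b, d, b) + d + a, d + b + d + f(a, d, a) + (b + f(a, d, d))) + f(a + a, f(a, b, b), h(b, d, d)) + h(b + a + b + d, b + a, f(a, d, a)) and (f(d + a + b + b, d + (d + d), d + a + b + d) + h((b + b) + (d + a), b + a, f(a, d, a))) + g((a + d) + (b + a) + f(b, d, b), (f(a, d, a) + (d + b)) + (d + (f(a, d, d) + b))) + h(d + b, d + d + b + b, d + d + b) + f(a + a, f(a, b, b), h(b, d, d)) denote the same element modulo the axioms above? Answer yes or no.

Answer: no — f(a + a, f(a, b, b), h(b, d, d)) + f(d + d + d, a + b + b + d, a + b + d + d) + g(a + a + b + d + f(b, d, b), b + b + d + d + f(a, d, a) + f(a, d, d)) + h(a + b + b + d, a + b, f(a, d, a)) + h(b + d, b + b + d + d, b + d + d) vs f(a + a, f(a, b, b), h(b, d, d)) + f(a + b + b + d, d + d + d, a + b + d + d) + g(a + a + b + d + f(b, d, b), b + b + d + d + f(a, d, a) + f(a, d, d)) + h(a + b + b + d, a + b, f(a, d, a)) + h(b + d, b + b + d + d, b + d + d)

Derivation:
Left:  (f(d + (d + d), (a + (b + b)) + d, (d + b) + (a + d)) + h(d + b, (d + b) + (b + d), b + (d + d))) + g((b + a) + f(b, d, b) + d + a, d + b + d + f(a, d, a) + (b + f(a, d, d))) + f(a + a, f(a, b, b), h(b, d, d)) + h(b + a + b + d, b + a, f(a, d, a))
  Un-nest:  f(d + (d + d), (a + (b + b)) + d, (d + b) + (a + d)) + h(d + b, (d + b) + (b + d), b + (d + d)) + g((b + a) + f(b, d, b) + d + a, d + b + d + f(a, d, a) + (b + f(a, d, d))) + f(a + a, f(a, b, b), h(b, d, d)) + h(b + a + b + d, b + a, f(a, d, a))
  Simplify inside:  f(d + (d + d), (a + (b + b)) + d, (d + b) + (a + d))  →  f(d + d + d, a + b + b + d, a + b + d + d)
  Simplify inside:  h(d + b, (d + b) + (b + d), b + (d + d))  →  h(b + d, b + b + d + d, b + d + d)
  Simplify inside:  g((b + a) + f(b, d, b) + d + a, d + b + d + f(a, d, a) + (b + f(a, d, d)))  →  g(a + a + b + d + f(b, d, b), b + b + d + d + f(a, d, a) + f(a, d, d))
  Order the arguments:  f(a + a, f(a, b, b), h(b, d, d)) + f(d + d + d, a + b + b + d, a + b + d + d) + g(a + a + b + d + f(b, d, b), b + b + d + d + f(a, d, a) + f(a, d, d)) + h(a + b + b + d, a + b, f(a, d, a)) + h(b + d, b + b + d + d, b + d + d)
Right:  (f(d + a + b + b, d + (d + d), d + a + b + d) + h((b + b) + (d + a), b + a, f(a, d, a))) + g((a + d) + (b + a) + f(b, d, b), (f(a, d, a) + (d + b)) + (d + (f(a, d, d) + b))) + h(d + b, d + d + b + b, d + d + b) + f(a + a, f(a, b, b), h(b, d, d))
  Un-nest:  f(d + a + b + b, d + (d + d), d + a + b + d) + h((b + b) + (d + a), b + a, f(a, d, a)) + g((a + d) + (b + a) + f(b, d, b), (f(a, d, a) + (d + b)) + (d + (f(a, d, d) + b))) + h(d + b, d + d + b + b, d + d + b) + f(a + a, f(a, b, b), h(b, d, d))
  Canonicalize subterm:  f(d + a + b + b, d + (d + d), d + a + b + d)  →  f(a + b + b + d, d + d + d, a + b + d + d)
  Inside:  h((b + b) + (d + a), b + a, f(a, d, a))  →  h(a + b + b + d, a + b, f(a, d, a))
  Simplify inside:  g((a + d) + (b + a) + f(b, d, b), (f(a, d, a) + (d + b)) + (d + (f(a, d, d) + b)))  →  g(a + a + b + d + f(b, d, b), b + b + d + d + f(a, d, a) + f(a, d, d))
  Sort:  f(a + a, f(a, b, b), h(b, d, d)) + f(a + b + b + d, d + d + d, a + b + d + d) + g(a + a + b + d + f(b, d, b), b + b + d + d + f(a, d, a) + f(a, d, d)) + h(a + b + b + d, a + b, f(a, d, a)) + h(b + d, b + b + d + d, b + d + d)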